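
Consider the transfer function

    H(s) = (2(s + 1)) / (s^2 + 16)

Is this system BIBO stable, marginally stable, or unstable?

marginally stable

The denominator s^2 + 16 factors as (s^2 + 16), giving poles at s = ±4j.
Since the simple pole(s) at s = 4j, -4j lie on the jω-axis with none in the right half-plane, the system is marginally stable.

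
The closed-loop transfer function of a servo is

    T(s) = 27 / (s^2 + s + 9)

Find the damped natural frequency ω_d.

Comparing s^2 + s + 9 to s^2 + 2ζωₙs + ωₙ²: ωₙ = 3 rad/s and ζ = 1/(2·3) ≈ 0.1667.
ζωₙ = 1/2 = 0.5, so ω_d = ωₙ√(1−ζ²) = √(ωₙ² − (ζωₙ)²) = √(9 − 0.5²) = √8.75 ≈ 2.958 rad/s.

ω_d ≈ 2.958 rad/s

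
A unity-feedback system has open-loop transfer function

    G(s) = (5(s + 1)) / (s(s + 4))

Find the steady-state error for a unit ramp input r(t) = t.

G(s) has one pole at the origin.
This is a Type 1 system. Kv = lim_{s→0} s·G(s) = 5/4.
e_ss = 1/Kv = 1/(5/4) = 4/5 ≈ 0.8000.

e_ss = 0.8000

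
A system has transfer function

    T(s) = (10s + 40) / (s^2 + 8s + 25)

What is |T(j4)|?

|T(j4)| ≈ 1.702

Substitute s = j4: numerator = 40 + j40, denominator = 9 + j32.
|T(j4)| = |40 + j40| / |9 + j32| = 56.569 / 33.242 ≈ 1.702.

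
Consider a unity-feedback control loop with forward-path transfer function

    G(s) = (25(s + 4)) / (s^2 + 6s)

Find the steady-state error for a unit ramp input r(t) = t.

G(s) has one pole at the origin.
This is a Type 1 system. Kv = lim_{s→0} s·G(s) = 100/6 = 50/3.
e_ss = 1/Kv = 1/(50/3) = 3/50 ≈ 0.06000.

e_ss = 0.06000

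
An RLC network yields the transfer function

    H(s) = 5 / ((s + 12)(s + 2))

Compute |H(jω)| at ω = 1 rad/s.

|H(j1)| ≈ 0.1857

Substitute s = j1: numerator = 5, denominator = 23 + j14.
|H(j1)| = |5| / |23 + j14| = 5 / 26.926 ≈ 0.1857.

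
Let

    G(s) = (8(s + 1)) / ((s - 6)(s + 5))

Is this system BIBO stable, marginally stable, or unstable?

The poles can be read from the denominator factors: s = 6, -5.
Since the pole(s) at s = 6 lie in the right half-plane, the system is unstable.

unstable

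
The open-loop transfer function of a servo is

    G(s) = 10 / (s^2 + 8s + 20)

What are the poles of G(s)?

The poles are the roots of the denominator s^2 + 8s + 20 = 0.
Using the quadratic formula: s = (-8 ± √(-16))/2 = -4 ± 2j.

s = -4 ± 2j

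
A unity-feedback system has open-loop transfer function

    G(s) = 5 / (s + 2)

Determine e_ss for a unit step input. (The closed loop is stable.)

e_ss = 0.2857

G(s) has no poles at the origin.
This is a Type 0 system. Kp = lim_{s→0} G(s) = 5/2.
e_ss = 1/(1 + Kp) = 1/(1 + 5/2) = 2/7 ≈ 0.2857.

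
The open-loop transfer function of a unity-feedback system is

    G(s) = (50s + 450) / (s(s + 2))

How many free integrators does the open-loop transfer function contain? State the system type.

Type 1

The denominator has 1 factor of s at the origin (free integrator), so this is a Type 1 system.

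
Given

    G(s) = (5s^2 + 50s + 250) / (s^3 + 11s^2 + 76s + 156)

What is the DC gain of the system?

Set s = 0: G(0) = (250) / (156) = 125/78.

G(0) = 125/78 ≈ 1.603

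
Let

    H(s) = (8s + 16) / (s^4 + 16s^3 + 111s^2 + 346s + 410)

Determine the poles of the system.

The poles are the roots of the denominator s^4 + 16s^3 + 111s^2 + 346s + 410 = 0.
No real roots exist; factor into two real quadratics: (s^2 + 6s + 10)(s^2 + 10s + 41) = 0.
Each quadratic gives a conjugate pair via the quadratic formula.

s = -3 + j, -3 - j, -5 + 4j, -5 - 4j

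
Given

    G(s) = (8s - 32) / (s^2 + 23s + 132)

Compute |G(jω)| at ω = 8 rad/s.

Substitute s = j8: numerator = -32 + j64, denominator = 68 + j184.
|G(j8)| = |-32 + j64| / |68 + j184| = 71.554 / 196.16 ≈ 0.3648.

|G(j8)| ≈ 0.3648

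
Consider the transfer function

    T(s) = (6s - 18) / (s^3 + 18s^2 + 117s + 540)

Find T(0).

T(0) = -1/30 ≈ -0.03333

Set s = 0: T(0) = (-18) / (540) = -1/30.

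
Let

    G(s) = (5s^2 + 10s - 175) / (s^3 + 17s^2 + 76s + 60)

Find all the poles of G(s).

s = -6, -10, -1

The poles are the roots of the denominator s^3 + 17s^2 + 76s + 60 = 0.
Trying s = -6: the polynomial evaluates to 0, so (s + 6) is a factor.
Dividing out leaves s^2 + 11s + 10 = 0.
Factoring the quadratic: (s + 10)(s + 1) = 0.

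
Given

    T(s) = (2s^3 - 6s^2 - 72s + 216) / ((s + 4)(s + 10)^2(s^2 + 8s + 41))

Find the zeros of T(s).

s = -6, 6, 3

Set the numerator to zero: 2s^3 - 6s^2 - 72s + 216 = 0, i.e. 2·(s^3 - 3s^2 - 36s + 108) = 0.
Factoring: (s + 6)(s - 6)(s - 3) = 0.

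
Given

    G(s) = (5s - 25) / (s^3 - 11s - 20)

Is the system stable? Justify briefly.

The denominator s^3 - 11s - 20 factors as (s^2 + 4s + 5)(s - 4), giving poles at s = -2 + j, -2 - j, 4.
Since the pole(s) at s = 4 lie in the right half-plane, the system is unstable.

unstable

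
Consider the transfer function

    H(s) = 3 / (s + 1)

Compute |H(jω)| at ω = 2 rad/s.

Substitute s = j2: numerator = 3, denominator = 1 + j2.
|H(j2)| = |3| / |1 + j2| = 3 / 2.2361 ≈ 1.342.

|H(j2)| ≈ 1.342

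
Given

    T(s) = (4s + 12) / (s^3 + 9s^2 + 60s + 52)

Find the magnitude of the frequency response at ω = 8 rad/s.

Substitute s = j8: numerator = 12 + j32, denominator = -524 - j32.
|T(j8)| = |12 + j32| / |-524 - j32| = 34.176 / 524.98 ≈ 0.06510.

|T(j8)| ≈ 0.06510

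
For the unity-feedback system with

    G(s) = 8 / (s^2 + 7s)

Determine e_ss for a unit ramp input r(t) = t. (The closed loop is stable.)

e_ss = 0.8750

G(s) has one pole at the origin.
This is a Type 1 system. Kv = lim_{s→0} s·G(s) = 8/7.
e_ss = 1/Kv = 1/(8/7) = 7/8 ≈ 0.8750.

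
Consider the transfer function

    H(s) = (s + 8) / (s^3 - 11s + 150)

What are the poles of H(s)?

s = 3 ± 4j, -6

The poles are the roots of the denominator s^3 - 11s + 150 = 0.
Trying s = -6: the polynomial evaluates to 0, so (s + 6) is a factor.
Dividing out leaves s^2 - 6s + 25 = 0.
The quadratic formula then gives s = 3 ± 4j.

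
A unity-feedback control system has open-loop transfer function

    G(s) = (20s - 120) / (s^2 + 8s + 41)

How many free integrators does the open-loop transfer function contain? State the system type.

The denominator has no factor of s at the origin — no free integrator — so this is a Type 0 system.

Type 0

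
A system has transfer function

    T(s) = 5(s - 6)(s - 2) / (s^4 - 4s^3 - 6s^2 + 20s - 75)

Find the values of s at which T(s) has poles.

s = 5, -3, 1 + 2j, 1 - 2j

The poles are the roots of the denominator s^4 - 4s^3 - 6s^2 + 20s - 75 = 0.
Trying s = 5: the polynomial evaluates to 0, so (s - 5) is a factor.
Dividing out leaves s^3 + s^2 - s + 15 = 0.
This factors further as (s + 3)(s^2 - 2s + 5) = 0.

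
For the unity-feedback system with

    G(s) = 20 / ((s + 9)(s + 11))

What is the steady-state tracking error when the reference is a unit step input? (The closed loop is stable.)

e_ss = 0.8319

G(s) has no poles at the origin.
This is a Type 0 system. Kp = lim_{s→0} G(s) = 20/99.
e_ss = 1/(1 + Kp) = 1/(1 + 20/99) = 99/119 ≈ 0.8319.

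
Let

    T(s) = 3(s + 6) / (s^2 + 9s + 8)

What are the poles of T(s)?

s = -8, -1

The poles are the roots of the denominator s^2 + 9s + 8 = 0.
Factoring: (s + 8)(s + 1) = 0, so s = -8 and s = -1.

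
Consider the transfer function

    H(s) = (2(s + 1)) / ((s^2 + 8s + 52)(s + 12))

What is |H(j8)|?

Substitute s = j8: numerator = 2 + j16, denominator = -656 + j672.
|H(j8)| = |2 + j16| / |-656 + j672| = 16.125 / 939.11 ≈ 0.01717.

|H(j8)| ≈ 0.01717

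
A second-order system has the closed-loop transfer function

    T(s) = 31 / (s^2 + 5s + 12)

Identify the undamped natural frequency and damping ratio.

ωₙ ≈ 3.464 rad/s, ζ ≈ 0.7217

Compare the denominator to the standard form s^2 + 2ζωₙs + ωₙ².
ωₙ² = 12, so ωₙ = √12 ≈ 3.464 rad/s.
2ζωₙ = 5, so ζ = 5/(2·√12) ≈ 0.7217.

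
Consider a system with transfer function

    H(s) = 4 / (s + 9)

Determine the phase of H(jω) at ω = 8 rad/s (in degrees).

At s = j8: numerator = 4, denominator = 9 + j8.
∠H = ∠num − ∠den = 0° − (41.634°) = -41.63°.

∠H(j8) ≈ -41.63°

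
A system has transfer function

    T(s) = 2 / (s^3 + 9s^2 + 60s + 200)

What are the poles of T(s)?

The poles are the roots of the denominator s^3 + 9s^2 + 60s + 200 = 0.
Trying s = -5: the polynomial evaluates to 0, so (s + 5) is a factor.
Dividing out leaves s^2 + 4s + 40 = 0.
The quadratic formula then gives s = -2 ± 6j.

s = -2 ± 6j, -5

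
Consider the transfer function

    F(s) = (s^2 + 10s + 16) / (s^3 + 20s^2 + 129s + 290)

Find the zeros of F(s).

s = -8, -2

Set the numerator to zero: s^2 + 10s + 16 = 0.
Factoring: (s + 8)(s + 2) = 0.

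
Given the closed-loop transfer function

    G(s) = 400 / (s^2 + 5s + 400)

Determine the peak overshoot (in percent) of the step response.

Comparing s^2 + 5s + 400 to s^2 + 2ζωₙs + ωₙ²: ωₙ = 20 rad/s and ζ = 5/(2·20) = 0.125.
%OS = 100·exp(−πζ/√(1−ζ²)) = 100·exp(−π·0.125/√(1−0.125²)) ≈ 67.3%.

%OS ≈ 67.3%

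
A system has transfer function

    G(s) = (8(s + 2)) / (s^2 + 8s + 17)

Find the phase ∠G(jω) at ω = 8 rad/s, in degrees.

At s = j8: numerator = 16 + j64, denominator = -47 + j64.
∠G = ∠num − ∠den = 75.964° − (126.29°) = -50.33°.

∠G(j8) ≈ -50.33°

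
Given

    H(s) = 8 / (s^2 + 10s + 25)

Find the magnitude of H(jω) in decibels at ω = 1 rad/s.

Substitute s = j1: numerator = 8, denominator = 24 + j10.
|H(j1)| = |8| / |24 + j10| = 8 / 26 ≈ 0.3077.
In decibels: 20·log₁₀(0.3077) ≈ -10.2 dB.

|H(j1)|_dB ≈ -10.2 dB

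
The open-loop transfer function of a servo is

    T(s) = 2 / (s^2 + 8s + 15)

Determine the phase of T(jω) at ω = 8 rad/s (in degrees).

At s = j8: numerator = 2, denominator = -49 + j64.
∠T = ∠num − ∠den = 0° − (127.44°) = -127.4°.

∠T(j8) ≈ -127.4°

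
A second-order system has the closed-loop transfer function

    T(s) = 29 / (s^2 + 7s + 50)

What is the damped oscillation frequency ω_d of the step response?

ω_d ≈ 6.144 rad/s

Comparing s^2 + 7s + 50 to s^2 + 2ζωₙs + ωₙ²: ωₙ = √50 ≈ 7.071 rad/s and ζ = 7/(2·√50) ≈ 0.4950.
ζωₙ = 7/2 = 3.5, so ω_d = ωₙ√(1−ζ²) = √(ωₙ² − (ζωₙ)²) = √(50 − 3.5²) = √37.75 ≈ 6.144 rad/s.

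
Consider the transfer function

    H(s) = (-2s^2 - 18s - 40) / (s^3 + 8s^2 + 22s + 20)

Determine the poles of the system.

The poles are the roots of the denominator s^3 + 8s^2 + 22s + 20 = 0.
Trying s = -2: the polynomial evaluates to 0, so (s + 2) is a factor.
Dividing out leaves s^2 + 6s + 10 = 0.
The quadratic formula then gives s = -3 ± 1j.

s = -3 + j, -3 - j, -2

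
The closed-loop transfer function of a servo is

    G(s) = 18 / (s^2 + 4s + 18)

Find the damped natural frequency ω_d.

ω_d ≈ 3.742 rad/s

Comparing s^2 + 4s + 18 to s^2 + 2ζωₙs + ωₙ²: ωₙ = √18 ≈ 4.243 rad/s and ζ = 4/(2·√18) ≈ 0.4714.
ζωₙ = 4/2 = 2, so ω_d = ωₙ√(1−ζ²) = √(ωₙ² − (ζωₙ)²) = √(18 − 2²) = √14 ≈ 3.742 rad/s.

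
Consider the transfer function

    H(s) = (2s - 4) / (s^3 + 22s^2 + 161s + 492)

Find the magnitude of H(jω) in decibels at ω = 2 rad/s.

|H(j2)|_dB ≈ -39.1 dB

Substitute s = j2: numerator = -4 + j4, denominator = 404 + j314.
|H(j2)| = |-4 + j4| / |404 + j314| = 5.6569 / 511.68 ≈ 0.01106.
In decibels: 20·log₁₀(0.01106) ≈ -39.1 dB.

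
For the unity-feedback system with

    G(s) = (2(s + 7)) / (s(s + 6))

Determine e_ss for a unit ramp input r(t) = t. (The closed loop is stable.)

e_ss = 0.4286

G(s) has one pole at the origin.
This is a Type 1 system. Kv = lim_{s→0} s·G(s) = 14/6 = 7/3.
e_ss = 1/Kv = 1/(7/3) = 3/7 ≈ 0.4286.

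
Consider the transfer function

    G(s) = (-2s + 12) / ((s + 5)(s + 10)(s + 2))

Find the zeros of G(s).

s = 6

Set the numerator to zero: -2s + 12 = 0, i.e. -2·(s - 6) = 0.
So s = 6.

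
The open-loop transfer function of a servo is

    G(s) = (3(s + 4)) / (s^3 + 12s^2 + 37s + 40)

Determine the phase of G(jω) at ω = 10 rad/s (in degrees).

At s = j10: numerator = 12 + j30, denominator = -1160 - j630.
∠G = ∠num − ∠den = 68.199° − (-151.49°) = 219.7°, which wraps to -140.3°.

∠G(j10) ≈ -140.3°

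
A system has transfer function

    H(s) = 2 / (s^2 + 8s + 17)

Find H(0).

H(0) = 2/17 ≈ 0.1176

Set s = 0: H(0) = (2) / (17) = 2/17.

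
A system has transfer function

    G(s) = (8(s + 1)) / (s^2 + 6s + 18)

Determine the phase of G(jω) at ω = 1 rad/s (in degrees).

∠G(j1) ≈ 25.56°

At s = j1: numerator = 8 + j8, denominator = 17 + j6.
∠G = ∠num − ∠den = 45° − (19.440°) = 25.56°.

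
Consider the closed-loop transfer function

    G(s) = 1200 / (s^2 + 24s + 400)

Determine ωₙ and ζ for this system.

Compare the denominator to the standard form s^2 + 2ζωₙs + ωₙ².
ωₙ² = 400, so ωₙ = 20 rad/s.
2ζωₙ = 24, so ζ = 24/(2·20) = 0.6.

ωₙ = 20 rad/s, ζ = 0.6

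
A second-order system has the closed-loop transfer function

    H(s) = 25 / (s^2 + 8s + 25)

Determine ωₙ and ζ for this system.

Compare the denominator to the standard form s^2 + 2ζωₙs + ωₙ².
ωₙ² = 25, so ωₙ = 5 rad/s.
2ζωₙ = 8, so ζ = 8/(2·5) = 0.8.

ωₙ = 5 rad/s, ζ = 0.8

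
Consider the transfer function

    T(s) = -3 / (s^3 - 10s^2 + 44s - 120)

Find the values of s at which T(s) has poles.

The poles are the roots of the denominator s^3 - 10s^2 + 44s - 120 = 0.
Trying s = 6: the polynomial evaluates to 0, so (s - 6) is a factor.
Dividing out leaves s^2 - 4s + 20 = 0.
The quadratic formula then gives s = 2 ± 4j.

s = 2 + 4j, 2 - 4j, 6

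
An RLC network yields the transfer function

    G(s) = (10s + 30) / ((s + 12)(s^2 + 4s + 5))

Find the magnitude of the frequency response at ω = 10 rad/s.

|G(j10)| ≈ 0.06484

Substitute s = j10: numerator = 30 + j100, denominator = -1540 - j470.
|G(j10)| = |30 + j100| / |-1540 - j470| = 104.40 / 1610.1 ≈ 0.06484.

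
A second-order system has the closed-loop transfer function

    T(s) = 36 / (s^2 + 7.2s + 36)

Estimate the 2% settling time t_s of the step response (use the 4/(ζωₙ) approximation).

t_s ≈ 1.111 s

Comparing s^2 + 7.2s + 36 to s^2 + 2ζωₙs + ωₙ²: ωₙ = 6 rad/s and ζ = 7.2/(2·6) = 0.6.
ζωₙ = 7.2/2 = 3.6, so t_s ≈ 4/(ζωₙ) = 4/3.6 ≈ 1.111 s.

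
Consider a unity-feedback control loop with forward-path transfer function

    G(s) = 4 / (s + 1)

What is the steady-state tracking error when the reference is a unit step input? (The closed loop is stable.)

e_ss = 0.2000

G(s) has no poles at the origin.
This is a Type 0 system. Kp = lim_{s→0} G(s) = 4/1.
e_ss = 1/(1 + Kp) = 1/(1 + 4) = 1/5 ≈ 0.2000.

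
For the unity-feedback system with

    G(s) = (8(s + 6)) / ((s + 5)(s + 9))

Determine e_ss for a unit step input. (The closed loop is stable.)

e_ss = 0.4839

G(s) has no poles at the origin.
This is a Type 0 system. Kp = lim_{s→0} G(s) = 48/45 = 16/15.
e_ss = 1/(1 + Kp) = 1/(1 + 16/15) = 15/31 ≈ 0.4839.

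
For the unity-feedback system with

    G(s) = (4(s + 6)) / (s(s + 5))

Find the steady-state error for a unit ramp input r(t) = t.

e_ss = 0.2083

G(s) has one pole at the origin.
This is a Type 1 system. Kv = lim_{s→0} s·G(s) = 24/5.
e_ss = 1/Kv = 1/(24/5) = 5/24 ≈ 0.2083.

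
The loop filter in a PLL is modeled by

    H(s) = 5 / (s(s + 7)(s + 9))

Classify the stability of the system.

marginally stable

The poles can be read from the denominator factors: s = 0, -7, -9.
Since the simple pole(s) at s = 0 lie on the jω-axis with none in the right half-plane, the system is marginally stable.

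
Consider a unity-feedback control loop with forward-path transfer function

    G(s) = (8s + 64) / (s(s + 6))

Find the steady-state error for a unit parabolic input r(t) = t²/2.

G(s) has one pole at the origin.
This is a Type 1 system; Ka = lim_{s→0} s^2·G(s) = 0, so the steady-state error for a parabola input is infinite.

e_ss = ∞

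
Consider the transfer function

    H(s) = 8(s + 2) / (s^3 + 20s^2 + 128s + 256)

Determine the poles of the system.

s = -8, -4, -8

The poles are the roots of the denominator s^3 + 20s^2 + 128s + 256 = 0.
Trying s = -8: the polynomial evaluates to 0, so (s + 8) is a factor.
Dividing out leaves s^2 + 12s + 32 = 0.
Factoring the quadratic: (s + 4)(s + 8) = 0.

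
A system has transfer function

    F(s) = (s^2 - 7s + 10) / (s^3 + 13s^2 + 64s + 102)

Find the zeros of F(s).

Set the numerator to zero: s^2 - 7s + 10 = 0.
Factoring: (s - 5)(s - 2) = 0.

s = 5, 2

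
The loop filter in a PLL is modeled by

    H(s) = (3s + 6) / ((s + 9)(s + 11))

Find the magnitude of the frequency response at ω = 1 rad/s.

Substitute s = j1: numerator = 6 + j3, denominator = 98 + j20.
|H(j1)| = |6 + j3| / |98 + j20| = 6.7082 / 100.02 ≈ 0.06707.

|H(j1)| ≈ 0.06707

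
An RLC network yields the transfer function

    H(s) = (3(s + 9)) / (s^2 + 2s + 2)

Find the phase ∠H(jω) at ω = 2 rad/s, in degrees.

∠H(j2) ≈ -104.0°

At s = j2: numerator = 27 + j6, denominator = -2 + j4.
∠H = ∠num − ∠den = 12.529° − (116.57°) = -104.0°.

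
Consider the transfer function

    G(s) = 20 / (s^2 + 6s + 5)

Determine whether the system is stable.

The denominator s^2 + 6s + 5 factors as (s + 5)(s + 1), giving poles at s = -5, -1.
Since all poles lie strictly in the left half-plane, the system is stable.

stable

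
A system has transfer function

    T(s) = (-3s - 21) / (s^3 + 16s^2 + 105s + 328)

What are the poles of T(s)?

s = -4 ± 5j, -8

The poles are the roots of the denominator s^3 + 16s^2 + 105s + 328 = 0.
Trying s = -8: the polynomial evaluates to 0, so (s + 8) is a factor.
Dividing out leaves s^2 + 8s + 41 = 0.
The quadratic formula then gives s = -4 ± 5j.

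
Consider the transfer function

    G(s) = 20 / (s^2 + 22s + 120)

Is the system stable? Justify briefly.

The denominator s^2 + 22s + 120 factors as (s + 10)(s + 12), giving poles at s = -10, -12.
Since all poles lie strictly in the left half-plane, the system is stable.

stable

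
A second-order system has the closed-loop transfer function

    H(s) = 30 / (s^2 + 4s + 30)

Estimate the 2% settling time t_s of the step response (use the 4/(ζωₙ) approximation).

Comparing s^2 + 4s + 30 to s^2 + 2ζωₙs + ωₙ²: ωₙ = √30 ≈ 5.477 rad/s and ζ = 4/(2·√30) ≈ 0.3651.
ζωₙ = 4/2 = 2, so t_s ≈ 4/(ζωₙ) = 4/2 = 2 s.

t_s ≈ 2 s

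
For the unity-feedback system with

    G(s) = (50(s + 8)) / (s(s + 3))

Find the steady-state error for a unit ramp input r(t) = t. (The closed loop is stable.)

G(s) has one pole at the origin.
This is a Type 1 system. Kv = lim_{s→0} s·G(s) = 400/3.
e_ss = 1/Kv = 1/(400/3) = 3/400 ≈ 0.007500.

e_ss = 0.007500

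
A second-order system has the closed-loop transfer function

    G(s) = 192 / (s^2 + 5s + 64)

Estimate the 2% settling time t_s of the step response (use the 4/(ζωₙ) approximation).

Comparing s^2 + 5s + 64 to s^2 + 2ζωₙs + ωₙ²: ωₙ = 8 rad/s and ζ = 5/(2·8) = 0.3125.
ζωₙ = 5/2 = 2.5, so t_s ≈ 4/(ζωₙ) = 4/2.5 = 1.600 s.

t_s ≈ 1.600 s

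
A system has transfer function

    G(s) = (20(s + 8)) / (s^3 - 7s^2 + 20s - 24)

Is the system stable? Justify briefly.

The denominator s^3 - 7s^2 + 20s - 24 factors as (s - 3)(s^2 - 4s + 8), giving poles at s = 3, 2 ± 2j.
Since the pole(s) at s = 3, 2 ± 2j lie in the right half-plane, the system is unstable.

unstable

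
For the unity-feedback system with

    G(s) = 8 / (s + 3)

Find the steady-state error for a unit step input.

G(s) has no poles at the origin.
This is a Type 0 system. Kp = lim_{s→0} G(s) = 8/3.
e_ss = 1/(1 + Kp) = 1/(1 + 8/3) = 3/11 ≈ 0.2727.

e_ss = 0.2727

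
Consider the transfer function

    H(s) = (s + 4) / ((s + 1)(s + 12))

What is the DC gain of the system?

H(0) = 1/3 ≈ 0.3333

At s = 0 each factor (s + a) contributes a and each (s^2 + bs + c) contributes c.
H(0) = 1·(4) / ((1) · (12)) = 4/12 = 1/3.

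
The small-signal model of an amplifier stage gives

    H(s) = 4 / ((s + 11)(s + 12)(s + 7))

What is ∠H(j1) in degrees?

At s = j1: numerator = 4, denominator = 894 + j292.
∠H = ∠num − ∠den = 0° − (18.088°) = -18.09°.

∠H(j1) ≈ -18.09°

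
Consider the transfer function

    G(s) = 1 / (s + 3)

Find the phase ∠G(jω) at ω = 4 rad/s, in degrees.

∠G(j4) ≈ -53.13°

At s = j4: numerator = 1, denominator = 3 + j4.
∠G = ∠num − ∠den = 0° − (53.130°) = -53.13°.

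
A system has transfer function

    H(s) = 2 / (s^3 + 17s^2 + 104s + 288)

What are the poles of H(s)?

The poles are the roots of the denominator s^3 + 17s^2 + 104s + 288 = 0.
Trying s = -9: the polynomial evaluates to 0, so (s + 9) is a factor.
Dividing out leaves s^2 + 8s + 32 = 0.
The quadratic formula then gives s = -4 ± 4j.

s = -4 + 4j, -4 - 4j, -9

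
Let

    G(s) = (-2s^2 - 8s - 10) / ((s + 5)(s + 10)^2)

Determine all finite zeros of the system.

s = -2 ± j

Set the numerator to zero: -2s^2 - 8s - 10 = 0, i.e. -2·(s^2 + 4s + 5) = 0.
Factoring: (s^2 + 4s + 5) = 0.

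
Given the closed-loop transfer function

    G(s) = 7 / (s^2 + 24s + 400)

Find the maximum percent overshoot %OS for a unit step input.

Comparing s^2 + 24s + 400 to s^2 + 2ζωₙs + ωₙ²: ωₙ = 20 rad/s and ζ = 24/(2·20) = 0.6.
%OS = 100·exp(−πζ/√(1−ζ²)) = 100·exp(−π·0.6/√(1−0.6²)) ≈ 9.48%.

%OS ≈ 9.48%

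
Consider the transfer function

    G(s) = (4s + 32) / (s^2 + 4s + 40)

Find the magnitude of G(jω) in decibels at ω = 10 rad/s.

Substitute s = j10: numerator = 32 + j40, denominator = -60 + j40.
|G(j10)| = |32 + j40| / |-60 + j40| = 51.225 / 72.111 ≈ 0.7104.
In decibels: 20·log₁₀(0.7104) ≈ -2.97 dB.

|G(j10)|_dB ≈ -2.97 dB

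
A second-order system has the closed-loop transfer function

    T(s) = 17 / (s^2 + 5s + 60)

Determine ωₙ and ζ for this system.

Compare the denominator to the standard form s^2 + 2ζωₙs + ωₙ².
ωₙ² = 60, so ωₙ = √60 ≈ 7.746 rad/s.
2ζωₙ = 5, so ζ = 5/(2·√60) ≈ 0.3227.

ωₙ ≈ 7.746 rad/s, ζ ≈ 0.3227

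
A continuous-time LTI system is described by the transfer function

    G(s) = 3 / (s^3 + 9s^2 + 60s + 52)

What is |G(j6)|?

Substitute s = j6: numerator = 3, denominator = -272 + j144.
|G(j6)| = |3| / |-272 + j144| = 3 / 307.77 ≈ 0.009748.

|G(j6)| ≈ 0.009748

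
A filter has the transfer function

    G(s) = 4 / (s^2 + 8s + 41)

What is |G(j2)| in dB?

|G(j2)|_dB ≈ -20.1 dB

Substitute s = j2: numerator = 4, denominator = 37 + j16.
|G(j2)| = |4| / |37 + j16| = 4 / 40.311 ≈ 0.09923.
In decibels: 20·log₁₀(0.09923) ≈ -20.1 dB.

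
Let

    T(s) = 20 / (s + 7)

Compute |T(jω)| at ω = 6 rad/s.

|T(j6)| ≈ 2.169

Substitute s = j6: numerator = 20, denominator = 7 + j6.
|T(j6)| = |20| / |7 + j6| = 20 / 9.2195 ≈ 2.169.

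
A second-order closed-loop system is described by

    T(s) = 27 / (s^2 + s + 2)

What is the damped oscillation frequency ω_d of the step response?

Comparing s^2 + s + 2 to s^2 + 2ζωₙs + ωₙ²: ωₙ = √2 ≈ 1.414 rad/s and ζ = 1/(2·√2) ≈ 0.3536.
ζωₙ = 1/2 = 0.5, so ω_d = ωₙ√(1−ζ²) = √(ωₙ² − (ζωₙ)²) = √(2 − 0.5²) = √1.75 ≈ 1.323 rad/s.

ω_d ≈ 1.323 rad/s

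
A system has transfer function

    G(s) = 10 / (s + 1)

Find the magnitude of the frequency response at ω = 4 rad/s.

Substitute s = j4: numerator = 10, denominator = 1 + j4.
|G(j4)| = |10| / |1 + j4| = 10 / 4.1231 ≈ 2.425.

|G(j4)| ≈ 2.425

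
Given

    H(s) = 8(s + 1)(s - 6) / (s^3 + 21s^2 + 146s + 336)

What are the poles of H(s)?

The poles are the roots of the denominator s^3 + 21s^2 + 146s + 336 = 0.
Trying s = -8: the polynomial evaluates to 0, so (s + 8) is a factor.
Dividing out leaves s^2 + 13s + 42 = 0.
Factoring the quadratic: (s + 7)(s + 6) = 0.

s = -8, -7, -6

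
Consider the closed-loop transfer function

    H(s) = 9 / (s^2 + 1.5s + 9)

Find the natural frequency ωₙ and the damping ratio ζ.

Compare the denominator to the standard form s^2 + 2ζωₙs + ωₙ².
ωₙ² = 9, so ωₙ = 3 rad/s.
2ζωₙ = 1.5, so ζ = 1.5/(2·3) = 0.25.

ωₙ = 3 rad/s, ζ = 0.25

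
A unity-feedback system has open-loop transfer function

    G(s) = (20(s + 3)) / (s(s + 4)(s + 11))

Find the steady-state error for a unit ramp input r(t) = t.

G(s) has one pole at the origin.
This is a Type 1 system. Kv = lim_{s→0} s·G(s) = 60/44 = 15/11.
e_ss = 1/Kv = 1/(15/11) = 11/15 ≈ 0.7333.

e_ss = 0.7333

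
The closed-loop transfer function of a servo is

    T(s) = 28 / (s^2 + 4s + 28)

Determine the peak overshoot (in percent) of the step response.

%OS ≈ 27.7%

Comparing s^2 + 4s + 28 to s^2 + 2ζωₙs + ωₙ²: ωₙ = √28 ≈ 5.292 rad/s and ζ = 4/(2·√28) ≈ 0.3780.
%OS = 100·exp(−πζ/√(1−ζ²)) = 100·exp(−π·0.3780/√(1−0.3780²)) ≈ 27.7%.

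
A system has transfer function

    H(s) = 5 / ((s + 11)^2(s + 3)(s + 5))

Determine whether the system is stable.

The poles can be read from the denominator factors: s = -11, -3, -5, -11.
Since all poles lie strictly in the left half-plane, the system is stable.

stable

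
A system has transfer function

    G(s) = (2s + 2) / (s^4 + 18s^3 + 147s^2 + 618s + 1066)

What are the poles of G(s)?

s = -5 + j, -5 - j, -4 + 5j, -4 - 5j

The poles are the roots of the denominator s^4 + 18s^3 + 147s^2 + 618s + 1066 = 0.
No real roots exist; factor into two real quadratics: (s^2 + 10s + 26)(s^2 + 8s + 41) = 0.
Each quadratic gives a conjugate pair via the quadratic formula.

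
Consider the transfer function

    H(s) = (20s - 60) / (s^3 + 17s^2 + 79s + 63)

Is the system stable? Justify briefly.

The denominator s^3 + 17s^2 + 79s + 63 factors as (s + 1)(s + 7)(s + 9), giving poles at s = -1, -7, -9.
Since all poles lie strictly in the left half-plane, the system is stable.

stable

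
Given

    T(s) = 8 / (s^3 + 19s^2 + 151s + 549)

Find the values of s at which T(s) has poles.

s = -5 + 6j, -5 - 6j, -9

The poles are the roots of the denominator s^3 + 19s^2 + 151s + 549 = 0.
Trying s = -9: the polynomial evaluates to 0, so (s + 9) is a factor.
Dividing out leaves s^2 + 10s + 61 = 0.
The quadratic formula then gives s = -5 ± 6j.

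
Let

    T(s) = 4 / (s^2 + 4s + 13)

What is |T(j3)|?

Substitute s = j3: numerator = 4, denominator = 4 + j12.
|T(j3)| = |4| / |4 + j12| = 4 / 12.649 ≈ 0.3162.

|T(j3)| ≈ 0.3162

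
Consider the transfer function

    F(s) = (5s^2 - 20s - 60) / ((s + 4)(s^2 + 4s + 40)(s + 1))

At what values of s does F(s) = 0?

s = -2, 6

Set the numerator to zero: 5s^2 - 20s - 60 = 0, i.e. 5·(s^2 - 4s - 12) = 0.
Factoring: (s + 2)(s - 6) = 0.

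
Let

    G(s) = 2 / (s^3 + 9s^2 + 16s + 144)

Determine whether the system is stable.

marginally stable

The denominator s^3 + 9s^2 + 16s + 144 factors as (s^2 + 16)(s + 9), giving poles at s = ±4j, -9.
Since the simple pole(s) at s = ±4j lie on the jω-axis with none in the right half-plane, the system is marginally stable.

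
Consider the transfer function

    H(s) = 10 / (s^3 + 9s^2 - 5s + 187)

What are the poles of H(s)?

The poles are the roots of the denominator s^3 + 9s^2 - 5s + 187 = 0.
Trying s = -11: the polynomial evaluates to 0, so (s + 11) is a factor.
Dividing out leaves s^2 - 2s + 17 = 0.
The quadratic formula then gives s = 1 ± 4j.

s = 1 + 4j, 1 - 4j, -11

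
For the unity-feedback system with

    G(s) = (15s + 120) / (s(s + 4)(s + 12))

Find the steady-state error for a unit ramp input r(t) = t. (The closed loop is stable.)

e_ss = 0.4000

G(s) has one pole at the origin.
This is a Type 1 system. Kv = lim_{s→0} s·G(s) = 120/48 = 5/2.
e_ss = 1/Kv = 1/(5/2) = 2/5 ≈ 0.4000.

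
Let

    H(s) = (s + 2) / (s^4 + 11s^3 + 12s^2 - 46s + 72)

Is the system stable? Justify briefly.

unstable

The denominator s^4 + 11s^3 + 12s^2 - 46s + 72 factors as (s + 9)(s^2 - 2s + 2)(s + 4), giving poles at s = -9, 1 ± j, -4.
Since the pole(s) at s = 1 + j, 1 - j lie in the right half-plane, the system is unstable.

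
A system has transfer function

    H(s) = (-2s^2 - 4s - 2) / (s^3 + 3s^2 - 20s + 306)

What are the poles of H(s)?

s = 3 + 5j, 3 - 5j, -9

The poles are the roots of the denominator s^3 + 3s^2 - 20s + 306 = 0.
Trying s = -9: the polynomial evaluates to 0, so (s + 9) is a factor.
Dividing out leaves s^2 - 6s + 34 = 0.
The quadratic formula then gives s = 3 ± 5j.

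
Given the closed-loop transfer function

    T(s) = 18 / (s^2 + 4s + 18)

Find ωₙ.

Compare the denominator to the standard form s^2 + 2ζωₙs + ωₙ².
ωₙ² = 18, so ωₙ = √18 ≈ 4.243 rad/s.

ωₙ ≈ 4.243 rad/s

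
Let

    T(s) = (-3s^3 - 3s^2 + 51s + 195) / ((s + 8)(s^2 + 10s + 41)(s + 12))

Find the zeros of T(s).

Set the numerator to zero: -3s^3 - 3s^2 + 51s + 195 = 0, i.e. -3·(s^3 + s^2 - 17s - 65) = 0.
Factoring: (s - 5)(s^2 + 6s + 13) = 0.

s = 5, -3 ± 2j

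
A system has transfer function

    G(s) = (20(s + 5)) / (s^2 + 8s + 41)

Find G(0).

G(0) = 100/41 ≈ 2.439

At s = 0 each factor (s + a) contributes a and each (s^2 + bs + c) contributes c.
G(0) = 20·(5) / ((41)) = 100/41 = 100/41.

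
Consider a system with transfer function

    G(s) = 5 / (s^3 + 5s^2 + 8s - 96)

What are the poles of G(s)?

s = -4 + 4j, -4 - 4j, 3

The poles are the roots of the denominator s^3 + 5s^2 + 8s - 96 = 0.
Trying s = 3: the polynomial evaluates to 0, so (s - 3) is a factor.
Dividing out leaves s^2 + 8s + 32 = 0.
The quadratic formula then gives s = -4 ± 4j.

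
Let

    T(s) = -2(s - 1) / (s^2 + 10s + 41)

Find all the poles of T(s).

The poles are the roots of the denominator s^2 + 10s + 41 = 0.
Using the quadratic formula: s = (-10 ± √(-64))/2 = -5 ± 4j.

s = -5 + 4j, -5 - 4j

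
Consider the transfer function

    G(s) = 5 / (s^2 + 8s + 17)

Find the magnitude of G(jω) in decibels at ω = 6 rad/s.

Substitute s = j6: numerator = 5, denominator = -19 + j48.
|G(j6)| = |5| / |-19 + j48| = 5 / 51.624 ≈ 0.09685.
In decibels: 20·log₁₀(0.09685) ≈ -20.3 dB.

|G(j6)|_dB ≈ -20.3 dB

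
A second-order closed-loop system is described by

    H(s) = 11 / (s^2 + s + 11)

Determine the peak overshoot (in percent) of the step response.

%OS ≈ 61.9%

Comparing s^2 + s + 11 to s^2 + 2ζωₙs + ωₙ²: ωₙ = √11 ≈ 3.317 rad/s and ζ = 1/(2·√11) ≈ 0.1508.
%OS = 100·exp(−πζ/√(1−ζ²)) = 100·exp(−π·0.1508/√(1−0.1508²)) ≈ 61.9%.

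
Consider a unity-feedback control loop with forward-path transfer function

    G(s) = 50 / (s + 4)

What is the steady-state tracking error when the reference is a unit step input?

G(s) has no poles at the origin.
This is a Type 0 system. Kp = lim_{s→0} G(s) = 50/4 = 25/2.
e_ss = 1/(1 + Kp) = 1/(1 + 25/2) = 2/27 ≈ 0.07407.

e_ss = 0.07407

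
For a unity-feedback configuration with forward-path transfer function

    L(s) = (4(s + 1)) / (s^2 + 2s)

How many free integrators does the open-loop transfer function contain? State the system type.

The denominator has 1 factor of s at the origin (free integrator), so this is a Type 1 system.

Type 1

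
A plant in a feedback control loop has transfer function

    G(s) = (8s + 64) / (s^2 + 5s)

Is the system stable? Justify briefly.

marginally stable

The denominator s^2 + 5s factors as s(s + 5), giving poles at s = 0, -5.
Since the simple pole(s) at s = 0 lie on the jω-axis with none in the right half-plane, the system is marginally stable.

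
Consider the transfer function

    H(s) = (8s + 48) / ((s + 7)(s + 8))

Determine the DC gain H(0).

H(0) = 6/7 ≈ 0.8571

Set s = 0: H(0) = (48) / (56) = 6/7.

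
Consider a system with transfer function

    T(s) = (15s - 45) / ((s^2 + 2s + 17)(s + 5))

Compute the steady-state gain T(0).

T(0) = -9/17 ≈ -0.5294

Set s = 0: T(0) = (-45) / (85) = -9/17.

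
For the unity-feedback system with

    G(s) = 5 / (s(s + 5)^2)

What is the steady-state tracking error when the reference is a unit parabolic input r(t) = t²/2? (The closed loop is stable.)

e_ss = ∞

G(s) has one pole at the origin.
This is a Type 1 system; Ka = lim_{s→0} s^2·G(s) = 0, so the steady-state error for a parabola input is infinite.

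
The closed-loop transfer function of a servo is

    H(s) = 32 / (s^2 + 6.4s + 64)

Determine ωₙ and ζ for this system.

ωₙ = 8 rad/s, ζ = 0.4

Compare the denominator to the standard form s^2 + 2ζωₙs + ωₙ².
ωₙ² = 64, so ωₙ = 8 rad/s.
2ζωₙ = 6.4, so ζ = 6.4/(2·8) = 0.4.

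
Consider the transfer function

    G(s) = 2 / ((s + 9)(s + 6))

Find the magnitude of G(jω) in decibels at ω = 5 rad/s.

Substitute s = j5: numerator = 2, denominator = 29 + j75.
|G(j5)| = |2| / |29 + j75| = 2 / 80.411 ≈ 0.02487.
In decibels: 20·log₁₀(0.02487) ≈ -32.1 dB.

|G(j5)|_dB ≈ -32.1 dB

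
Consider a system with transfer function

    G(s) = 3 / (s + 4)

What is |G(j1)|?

Substitute s = j1: numerator = 3, denominator = 4 + j1.
|G(j1)| = |3| / |4 + j1| = 3 / 4.1231 ≈ 0.7276.

|G(j1)| ≈ 0.7276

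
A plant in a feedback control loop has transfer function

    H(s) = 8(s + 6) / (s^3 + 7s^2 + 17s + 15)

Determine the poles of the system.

The poles are the roots of the denominator s^3 + 7s^2 + 17s + 15 = 0.
Trying s = -3: the polynomial evaluates to 0, so (s + 3) is a factor.
Dividing out leaves s^2 + 4s + 5 = 0.
The quadratic formula then gives s = -2 ± 1j.

s = -2 + j, -2 - j, -3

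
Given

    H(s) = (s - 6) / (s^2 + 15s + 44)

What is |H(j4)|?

Substitute s = j4: numerator = -6 + j4, denominator = 28 + j60.
|H(j4)| = |-6 + j4| / |28 + j60| = 7.2111 / 66.212 ≈ 0.1089.

|H(j4)| ≈ 0.1089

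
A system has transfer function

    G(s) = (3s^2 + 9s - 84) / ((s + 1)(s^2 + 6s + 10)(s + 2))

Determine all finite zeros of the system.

Set the numerator to zero: 3s^2 + 9s - 84 = 0, i.e. 3·(s^2 + 3s - 28) = 0.
Factoring: (s + 7)(s - 4) = 0.

s = -7, 4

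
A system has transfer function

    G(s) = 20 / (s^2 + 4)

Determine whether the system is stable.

marginally stable

The poles can be read from the denominator factors: s = 2j, -2j.
Since the simple pole(s) at s = ±2j lie on the jω-axis with none in the right half-plane, the system is marginally stable.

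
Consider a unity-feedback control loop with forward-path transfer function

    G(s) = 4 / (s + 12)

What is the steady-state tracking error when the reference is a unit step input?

G(s) has no poles at the origin.
This is a Type 0 system. Kp = lim_{s→0} G(s) = 4/12 = 1/3.
e_ss = 1/(1 + Kp) = 1/(1 + 1/3) = 3/4 ≈ 0.7500.

e_ss = 0.7500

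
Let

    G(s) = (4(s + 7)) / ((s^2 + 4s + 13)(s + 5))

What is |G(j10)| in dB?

|G(j10)|_dB ≈ -26.8 dB

Substitute s = j10: numerator = 28 + j40, denominator = -835 - j670.
|G(j10)| = |28 + j40| / |-835 - j670| = 48.826 / 1070.6 ≈ 0.04561.
In decibels: 20·log₁₀(0.04561) ≈ -26.8 dB.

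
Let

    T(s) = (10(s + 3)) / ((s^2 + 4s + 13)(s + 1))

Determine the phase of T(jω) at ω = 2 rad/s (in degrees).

∠T(j2) ≈ -71.38°

At s = j2: numerator = 30 + j20, denominator = -7 + j26.
∠T = ∠num − ∠den = 33.690° − (105.07°) = -71.38°.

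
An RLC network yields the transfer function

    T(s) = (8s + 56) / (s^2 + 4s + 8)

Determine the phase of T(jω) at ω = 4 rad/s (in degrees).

At s = j4: numerator = 56 + j32, denominator = -8 + j16.
∠T = ∠num − ∠den = 29.745° − (116.57°) = -86.82°.

∠T(j4) ≈ -86.82°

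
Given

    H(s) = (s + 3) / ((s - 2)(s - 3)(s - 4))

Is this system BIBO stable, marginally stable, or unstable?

The poles can be read from the denominator factors: s = 2, 3, 4.
Since the pole(s) at s = 2, 3, 4 lie in the right half-plane, the system is unstable.

unstable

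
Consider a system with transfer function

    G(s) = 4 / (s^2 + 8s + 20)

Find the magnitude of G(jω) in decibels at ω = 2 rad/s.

|G(j2)|_dB ≈ -15.1 dB

Substitute s = j2: numerator = 4, denominator = 16 + j16.
|G(j2)| = |4| / |16 + j16| = 4 / 22.627 ≈ 0.1768.
In decibels: 20·log₁₀(0.1768) ≈ -15.1 dB.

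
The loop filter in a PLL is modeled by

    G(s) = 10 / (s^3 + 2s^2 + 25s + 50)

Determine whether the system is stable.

marginally stable

The denominator s^3 + 2s^2 + 25s + 50 factors as (s^2 + 25)(s + 2), giving poles at s = ±5j, -2.
Since the simple pole(s) at s = 5j, -5j lie on the jω-axis with none in the right half-plane, the system is marginally stable.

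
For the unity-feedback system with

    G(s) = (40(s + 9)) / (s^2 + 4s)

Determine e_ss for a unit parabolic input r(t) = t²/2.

G(s) has one pole at the origin.
This is a Type 1 system; Ka = lim_{s→0} s^2·G(s) = 0, so the steady-state error for a parabola input is infinite.

e_ss = ∞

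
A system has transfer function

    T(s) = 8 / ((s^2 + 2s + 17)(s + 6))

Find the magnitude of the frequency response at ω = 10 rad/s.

|T(j10)| ≈ 0.008035

Substitute s = j10: numerator = 8, denominator = -698 - j710.
|T(j10)| = |8| / |-698 - j710| = 8 / 995.64 ≈ 0.008035.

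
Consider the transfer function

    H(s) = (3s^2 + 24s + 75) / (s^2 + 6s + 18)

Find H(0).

Set s = 0: H(0) = (75) / (18) = 25/6.

H(0) = 25/6 ≈ 4.167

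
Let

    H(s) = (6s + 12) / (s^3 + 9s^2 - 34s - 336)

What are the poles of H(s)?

s = -7, 6, -8

The poles are the roots of the denominator s^3 + 9s^2 - 34s - 336 = 0.
Trying s = -7: the polynomial evaluates to 0, so (s + 7) is a factor.
Dividing out leaves s^2 + 2s - 48 = 0.
Factoring the quadratic: (s - 6)(s + 8) = 0.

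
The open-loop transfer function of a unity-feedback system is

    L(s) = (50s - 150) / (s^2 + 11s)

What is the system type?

Factor s from the denominator: s^2 + 11s = s·(s + 11).
There is 1 pole at the origin, so the system is Type 1.

Type 1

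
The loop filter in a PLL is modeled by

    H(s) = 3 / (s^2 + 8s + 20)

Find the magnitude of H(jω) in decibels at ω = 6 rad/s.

Substitute s = j6: numerator = 3, denominator = -16 + j48.
|H(j6)| = |3| / |-16 + j48| = 3 / 50.596 ≈ 0.05929.
In decibels: 20·log₁₀(0.05929) ≈ -24.5 dB.

|H(j6)|_dB ≈ -24.5 dB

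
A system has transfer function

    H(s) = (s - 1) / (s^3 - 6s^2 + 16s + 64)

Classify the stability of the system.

unstable

The denominator s^3 - 6s^2 + 16s + 64 factors as (s^2 - 8s + 32)(s + 2), giving poles at s = 4 ± 4j, -2.
Since the pole(s) at s = 4 ± 4j lie in the right half-plane, the system is unstable.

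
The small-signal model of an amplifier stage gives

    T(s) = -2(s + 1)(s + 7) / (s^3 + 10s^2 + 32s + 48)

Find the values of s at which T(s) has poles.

The poles are the roots of the denominator s^3 + 10s^2 + 32s + 48 = 0.
Trying s = -6: the polynomial evaluates to 0, so (s + 6) is a factor.
Dividing out leaves s^2 + 4s + 8 = 0.
The quadratic formula then gives s = -2 ± 2j.

s = -2 ± 2j, -6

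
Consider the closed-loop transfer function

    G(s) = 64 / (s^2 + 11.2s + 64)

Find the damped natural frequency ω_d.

ω_d ≈ 5.713 rad/s

Comparing s^2 + 11.2s + 64 to s^2 + 2ζωₙs + ωₙ²: ωₙ = 8 rad/s and ζ = 11.2/(2·8) = 0.7.
ζωₙ = 11.2/2 = 5.6, so ω_d = ωₙ√(1−ζ²) = √(ωₙ² − (ζωₙ)²) = √(64 − 5.6²) = √32.64 ≈ 5.713 rad/s.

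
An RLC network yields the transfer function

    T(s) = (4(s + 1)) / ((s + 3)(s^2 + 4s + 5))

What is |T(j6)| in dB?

Substitute s = j6: numerator = 4 + j24, denominator = -237 - j114.
|T(j6)| = |4 + j24| / |-237 - j114| = 24.331 / 262.99 ≈ 0.09252.
In decibels: 20·log₁₀(0.09252) ≈ -20.7 dB.

|T(j6)|_dB ≈ -20.7 dB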